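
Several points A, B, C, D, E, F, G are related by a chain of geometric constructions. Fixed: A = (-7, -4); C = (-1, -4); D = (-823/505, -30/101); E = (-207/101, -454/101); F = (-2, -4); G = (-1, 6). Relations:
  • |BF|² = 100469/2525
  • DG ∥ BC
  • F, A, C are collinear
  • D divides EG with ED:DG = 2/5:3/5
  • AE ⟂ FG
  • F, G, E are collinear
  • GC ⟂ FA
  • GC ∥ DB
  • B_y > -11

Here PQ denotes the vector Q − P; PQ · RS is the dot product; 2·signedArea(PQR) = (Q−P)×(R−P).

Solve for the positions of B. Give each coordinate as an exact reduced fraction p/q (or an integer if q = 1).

B = (-823/505, -1040/101)

1. B_x = -823/505  [DG ∥ BC ∩ GC ∥ DB]
2. B_y = -1040/101  [DG ∥ BC ∩ GC ∥ DB]
   → B = (-823/505, -1040/101)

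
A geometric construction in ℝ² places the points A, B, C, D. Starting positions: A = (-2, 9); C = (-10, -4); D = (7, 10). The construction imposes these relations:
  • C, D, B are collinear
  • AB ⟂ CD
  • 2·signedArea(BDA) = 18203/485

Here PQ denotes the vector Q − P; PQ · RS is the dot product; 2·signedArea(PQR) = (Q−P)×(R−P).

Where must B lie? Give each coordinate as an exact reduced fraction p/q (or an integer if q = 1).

1. B_x = 556/485  [C, D, B are collinear ∩ AB ⟂ CD]
2. B_y = 2512/485  [C, D, B are collinear ∩ AB ⟂ CD]
   → B = (556/485, 2512/485)

B = (556/485, 2512/485)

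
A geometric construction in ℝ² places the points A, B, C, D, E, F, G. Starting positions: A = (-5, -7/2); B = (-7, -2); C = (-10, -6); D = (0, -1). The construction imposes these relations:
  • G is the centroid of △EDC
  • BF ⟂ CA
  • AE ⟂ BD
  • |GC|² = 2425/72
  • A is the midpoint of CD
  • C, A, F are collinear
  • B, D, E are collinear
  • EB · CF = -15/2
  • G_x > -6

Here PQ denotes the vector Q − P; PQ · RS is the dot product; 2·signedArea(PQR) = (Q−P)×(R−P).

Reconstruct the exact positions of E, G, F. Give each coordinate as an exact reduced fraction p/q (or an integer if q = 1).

1. E_x = -21/4  [B, D, E are collinear ∩ AE ⟂ BD]
2. E_y = -7/4  [B, D, E are collinear ∩ AE ⟂ BD]
   → E = (-21/4, -7/4)
3. G_x = -61/12  [G is the centroid of △EDC]
4. G_y = -35/12  [G is the centroid of △EDC]
   → G = (-61/12, -35/12)
5. F_x = -6  [C, A, F are collinear ∩ BF ⟂ CA]
6. F_y = -4  [C, A, F are collinear ∩ BF ⟂ CA]
   → F = (-6, -4)

E = (-21/4, -7/4)
F = (-6, -4)
G = (-61/12, -35/12)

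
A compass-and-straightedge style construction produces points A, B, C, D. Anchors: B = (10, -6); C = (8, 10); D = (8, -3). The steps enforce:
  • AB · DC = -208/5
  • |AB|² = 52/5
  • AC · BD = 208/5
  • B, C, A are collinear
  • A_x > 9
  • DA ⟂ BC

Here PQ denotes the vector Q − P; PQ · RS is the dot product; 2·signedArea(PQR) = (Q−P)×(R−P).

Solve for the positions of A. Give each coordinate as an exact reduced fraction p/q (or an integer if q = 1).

1. A_x = 48/5  [B, C, A are collinear ∩ DA ⟂ BC]
2. A_y = -14/5  [B, C, A are collinear ∩ DA ⟂ BC]
   → A = (48/5, -14/5)

A = (48/5, -14/5)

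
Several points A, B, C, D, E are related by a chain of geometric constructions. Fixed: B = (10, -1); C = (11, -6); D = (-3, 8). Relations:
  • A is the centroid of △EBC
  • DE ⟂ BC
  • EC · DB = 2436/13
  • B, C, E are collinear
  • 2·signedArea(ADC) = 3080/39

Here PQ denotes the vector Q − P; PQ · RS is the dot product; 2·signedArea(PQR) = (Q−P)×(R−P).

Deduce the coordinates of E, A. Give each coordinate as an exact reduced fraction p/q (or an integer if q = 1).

1. E_x = 101/13  [B, C, E are collinear ∩ DE ⟂ BC]
2. E_y = 132/13  [B, C, E are collinear ∩ DE ⟂ BC]
   → E = (101/13, 132/13)
3. A_x = 374/39  [A is the centroid of △EBC]
4. A_y = 41/39  [A is the centroid of △EBC]
   → A = (374/39, 41/39)

A = (374/39, 41/39)
E = (101/13, 132/13)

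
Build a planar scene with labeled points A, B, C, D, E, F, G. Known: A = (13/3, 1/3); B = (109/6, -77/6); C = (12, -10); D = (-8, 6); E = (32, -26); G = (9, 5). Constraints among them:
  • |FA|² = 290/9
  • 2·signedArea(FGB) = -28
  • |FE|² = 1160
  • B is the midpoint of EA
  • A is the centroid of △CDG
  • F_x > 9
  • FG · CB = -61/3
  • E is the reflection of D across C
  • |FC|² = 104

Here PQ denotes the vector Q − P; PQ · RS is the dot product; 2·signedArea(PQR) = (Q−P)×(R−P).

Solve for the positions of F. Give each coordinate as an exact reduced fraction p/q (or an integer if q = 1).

F = (10, 0)

1. F_x = 10  [2·signedArea(FGB) = -28 ∩ FG · CB = -61/3]
2. F_y = 0  [2·signedArea(FGB) = -28 ∩ FG · CB = -61/3]
   → F = (10, 0)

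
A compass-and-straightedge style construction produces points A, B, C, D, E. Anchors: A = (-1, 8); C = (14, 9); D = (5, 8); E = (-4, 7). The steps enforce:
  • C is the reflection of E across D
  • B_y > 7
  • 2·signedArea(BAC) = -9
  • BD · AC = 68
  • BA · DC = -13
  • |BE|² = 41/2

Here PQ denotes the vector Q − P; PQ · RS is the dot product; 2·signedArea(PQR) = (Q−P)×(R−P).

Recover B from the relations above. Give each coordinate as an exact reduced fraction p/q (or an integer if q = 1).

B = (1/2, 15/2)

1. B_x = 1/2  [BD · AC = 68 ∩ BA · DC = -13]
2. B_y = 15/2  [BD · AC = 68 ∩ BA · DC = -13]
   → B = (1/2, 15/2)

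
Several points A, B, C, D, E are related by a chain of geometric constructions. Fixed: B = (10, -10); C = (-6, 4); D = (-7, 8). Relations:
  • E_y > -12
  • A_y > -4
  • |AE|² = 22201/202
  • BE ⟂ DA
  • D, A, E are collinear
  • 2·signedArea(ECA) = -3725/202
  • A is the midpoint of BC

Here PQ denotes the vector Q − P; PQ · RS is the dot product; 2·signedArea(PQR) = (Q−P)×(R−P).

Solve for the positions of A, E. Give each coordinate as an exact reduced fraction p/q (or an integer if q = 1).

1. A_x = 2  [A is the midpoint of BC]
2. A_y = -3  [A is the midpoint of BC]
   → A = (2, -3)
3. E_x = 1745/202  [D, A, E are collinear ∩ BE ⟂ DA]
4. E_y = -2245/202  [D, A, E are collinear ∩ BE ⟂ DA]
   → E = (1745/202, -2245/202)

A = (2, -3)
E = (1745/202, -2245/202)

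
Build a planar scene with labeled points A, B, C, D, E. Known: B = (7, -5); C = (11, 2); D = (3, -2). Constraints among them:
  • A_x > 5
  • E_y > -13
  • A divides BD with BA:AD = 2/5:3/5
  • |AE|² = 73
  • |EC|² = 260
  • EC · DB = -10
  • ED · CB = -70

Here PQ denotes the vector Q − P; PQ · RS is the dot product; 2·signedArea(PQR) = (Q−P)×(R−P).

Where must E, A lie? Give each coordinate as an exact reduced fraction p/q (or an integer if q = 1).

A = (27/5, -19/5)
E = (3, -12)

1. E_x = 3  [ED · CB = -70 ∩ EC · DB = -10]
2. E_y = -12  [ED · CB = -70 ∩ EC · DB = -10]
   → E = (3, -12)
3. A_x = 27/5  [A divides BD with BA:AD = 2/5:3/5]
4. A_y = -19/5  [A divides BD with BA:AD = 2/5:3/5]
   → A = (27/5, -19/5)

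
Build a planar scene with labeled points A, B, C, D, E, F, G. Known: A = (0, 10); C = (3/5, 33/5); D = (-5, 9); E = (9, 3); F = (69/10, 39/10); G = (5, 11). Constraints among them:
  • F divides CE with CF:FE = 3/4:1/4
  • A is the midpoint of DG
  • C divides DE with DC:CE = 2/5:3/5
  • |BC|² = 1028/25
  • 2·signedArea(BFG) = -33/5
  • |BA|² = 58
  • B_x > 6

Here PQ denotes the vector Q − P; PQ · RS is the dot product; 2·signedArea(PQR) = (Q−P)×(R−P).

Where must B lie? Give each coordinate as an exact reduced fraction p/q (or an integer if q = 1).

1. B_x = 7  [line -71/10·x + -19/10·y + 63 = 0 ∩ |BA|² = 58]
2. B_y = 7  [line -71/10·x + -19/10·y + 63 = 0 ∩ |BA|² = 58]
   → B = (7, 7)

B = (7, 7)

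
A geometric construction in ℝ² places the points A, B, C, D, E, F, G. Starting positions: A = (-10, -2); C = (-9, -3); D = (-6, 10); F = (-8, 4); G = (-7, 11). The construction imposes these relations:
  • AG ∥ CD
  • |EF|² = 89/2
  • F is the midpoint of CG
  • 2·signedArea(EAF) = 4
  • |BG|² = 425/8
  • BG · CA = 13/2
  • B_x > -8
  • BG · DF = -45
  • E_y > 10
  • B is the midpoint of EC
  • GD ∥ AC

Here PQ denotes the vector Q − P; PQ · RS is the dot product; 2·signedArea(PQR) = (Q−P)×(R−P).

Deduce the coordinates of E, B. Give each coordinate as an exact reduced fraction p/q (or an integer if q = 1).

1. E_x = -13/2  [line -6·x + 2·y + -60 = 0 ∩ |EF|² = 89/2]
2. E_y = 21/2  [line -6·x + 2·y + -60 = 0 ∩ |EF|² = 89/2]
   → E = (-13/2, 21/2)
3. B_x = -31/4  [B is the midpoint of EC]
4. B_y = 15/4  [B is the midpoint of EC]
   → B = (-31/4, 15/4)

B = (-31/4, 15/4)
E = (-13/2, 21/2)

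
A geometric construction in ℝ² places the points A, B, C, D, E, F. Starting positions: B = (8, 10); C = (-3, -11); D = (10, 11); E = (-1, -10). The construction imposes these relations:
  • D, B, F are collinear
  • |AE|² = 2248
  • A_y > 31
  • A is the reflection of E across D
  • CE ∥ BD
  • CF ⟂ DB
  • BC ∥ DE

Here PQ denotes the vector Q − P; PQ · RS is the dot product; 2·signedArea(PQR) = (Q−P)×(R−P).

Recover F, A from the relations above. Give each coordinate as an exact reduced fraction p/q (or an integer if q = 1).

1. F_x = -46/5  [D, B, F are collinear ∩ CF ⟂ DB]
2. F_y = 7/5  [D, B, F are collinear ∩ CF ⟂ DB]
   → F = (-46/5, 7/5)
3. A_x = 21  [A is the reflection of E across D]
4. A_y = 32  [A is the reflection of E across D]
   → A = (21, 32)

A = (21, 32)
F = (-46/5, 7/5)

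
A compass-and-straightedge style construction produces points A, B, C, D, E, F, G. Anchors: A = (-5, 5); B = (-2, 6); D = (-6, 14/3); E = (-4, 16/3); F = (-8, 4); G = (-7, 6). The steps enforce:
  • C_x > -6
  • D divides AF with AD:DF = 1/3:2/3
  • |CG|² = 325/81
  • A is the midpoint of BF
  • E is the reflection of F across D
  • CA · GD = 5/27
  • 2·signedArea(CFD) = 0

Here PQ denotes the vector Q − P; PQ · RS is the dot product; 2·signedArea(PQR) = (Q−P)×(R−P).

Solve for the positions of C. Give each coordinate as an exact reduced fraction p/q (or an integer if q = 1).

C = (-16/3, 44/9)

1. C_x = -16/3  [2·signedArea(CFD) = 0 ∩ CA · GD = 5/27]
2. C_y = 44/9  [2·signedArea(CFD) = 0 ∩ CA · GD = 5/27]
   → C = (-16/3, 44/9)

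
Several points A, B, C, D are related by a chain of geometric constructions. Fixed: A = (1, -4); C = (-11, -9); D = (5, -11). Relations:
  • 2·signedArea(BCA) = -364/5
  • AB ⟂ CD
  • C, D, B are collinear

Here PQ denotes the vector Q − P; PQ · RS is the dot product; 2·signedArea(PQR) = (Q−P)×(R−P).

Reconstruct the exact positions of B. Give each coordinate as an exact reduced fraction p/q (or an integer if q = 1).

B = (1/5, -52/5)

1. B_x = 1/5  [C, D, B are collinear ∩ AB ⟂ CD]
2. B_y = -52/5  [C, D, B are collinear ∩ AB ⟂ CD]
   → B = (1/5, -52/5)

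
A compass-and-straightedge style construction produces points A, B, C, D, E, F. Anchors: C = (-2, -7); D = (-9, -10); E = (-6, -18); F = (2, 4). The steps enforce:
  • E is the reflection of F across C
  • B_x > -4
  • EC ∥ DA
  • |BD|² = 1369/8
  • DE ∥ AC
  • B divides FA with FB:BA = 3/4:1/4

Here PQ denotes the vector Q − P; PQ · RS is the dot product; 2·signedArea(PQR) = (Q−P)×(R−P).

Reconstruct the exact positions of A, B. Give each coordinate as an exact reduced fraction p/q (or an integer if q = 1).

1. A_x = -5  [DE ∥ AC ∩ EC ∥ DA]
2. A_y = 1  [DE ∥ AC ∩ EC ∥ DA]
   → A = (-5, 1)
3. B_x = -13/4  [B divides FA with FB:BA = 3/4:1/4]
4. B_y = 7/4  [B divides FA with FB:BA = 3/4:1/4]
   → B = (-13/4, 7/4)

A = (-5, 1)
B = (-13/4, 7/4)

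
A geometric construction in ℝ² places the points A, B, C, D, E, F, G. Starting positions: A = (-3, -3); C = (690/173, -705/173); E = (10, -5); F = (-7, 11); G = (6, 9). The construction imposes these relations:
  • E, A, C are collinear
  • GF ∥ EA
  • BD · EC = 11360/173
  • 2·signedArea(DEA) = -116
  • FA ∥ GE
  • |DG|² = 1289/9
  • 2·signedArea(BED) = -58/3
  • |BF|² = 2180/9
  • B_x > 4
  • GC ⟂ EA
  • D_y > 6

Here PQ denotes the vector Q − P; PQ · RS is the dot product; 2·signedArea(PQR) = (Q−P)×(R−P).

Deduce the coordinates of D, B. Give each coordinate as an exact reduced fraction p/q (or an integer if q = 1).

1. D_x = -17/3  [line -2·x + -13·y + 71 = 0 ∩ |DG|² = 1289/9]
2. D_y = 19/3  [line -2·x + -13·y + 71 = 0 ∩ |DG|² = 1289/9]
   → D = (-17/3, 19/3)
3. B_x = 13/3  [2·signedArea(BED) = -58/3 ∩ BD · EC = 11360/173]
4. B_y = 1/3  [2·signedArea(BED) = -58/3 ∩ BD · EC = 11360/173]
   → B = (13/3, 1/3)

B = (13/3, 1/3)
D = (-17/3, 19/3)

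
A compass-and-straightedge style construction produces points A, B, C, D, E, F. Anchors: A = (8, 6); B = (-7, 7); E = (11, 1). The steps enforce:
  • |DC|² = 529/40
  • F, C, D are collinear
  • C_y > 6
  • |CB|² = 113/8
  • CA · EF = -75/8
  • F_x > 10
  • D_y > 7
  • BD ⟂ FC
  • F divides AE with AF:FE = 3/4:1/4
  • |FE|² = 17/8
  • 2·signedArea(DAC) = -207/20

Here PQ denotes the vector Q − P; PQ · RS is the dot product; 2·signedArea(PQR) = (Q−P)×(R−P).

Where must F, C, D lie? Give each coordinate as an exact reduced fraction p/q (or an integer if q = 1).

C = (-13/4, 27/4)
D = (-67/10, 79/10)
F = (41/4, 9/4)

1. F_x = 41/4  [F divides AE with AF:FE = 3/4:1/4]
2. F_y = 9/4  [F divides AE with AF:FE = 3/4:1/4]
   → F = (41/4, 9/4)
3. C_x = -13/4  [line 3/4·x + -5/4·y + 87/8 = 0 ∩ |CB|² = 113/8]
4. C_y = 27/4  [line 3/4·x + -5/4·y + 87/8 = 0 ∩ |CB|² = 113/8]
   → C = (-13/4, 27/4)
5. D_x = -67/10  [F, C, D are collinear ∩ BD ⟂ FC]
6. D_y = 79/10  [F, C, D are collinear ∩ BD ⟂ FC]
   → D = (-67/10, 79/10)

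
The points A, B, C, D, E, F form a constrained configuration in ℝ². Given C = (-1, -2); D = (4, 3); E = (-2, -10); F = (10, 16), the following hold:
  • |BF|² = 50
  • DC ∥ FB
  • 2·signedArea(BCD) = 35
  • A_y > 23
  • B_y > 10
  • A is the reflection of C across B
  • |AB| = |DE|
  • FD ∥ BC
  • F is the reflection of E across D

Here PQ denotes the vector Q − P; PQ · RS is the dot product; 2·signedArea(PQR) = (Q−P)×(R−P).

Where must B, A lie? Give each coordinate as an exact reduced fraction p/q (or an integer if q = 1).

A = (11, 24)
B = (5, 11)

1. B_x = 5  [FD ∥ BC ∩ DC ∥ FB]
2. B_y = 11  [FD ∥ BC ∩ DC ∥ FB]
   → B = (5, 11)
3. A_x = 11  [A is the reflection of C across B]
4. A_y = 24  [A is the reflection of C across B]
   → A = (11, 24)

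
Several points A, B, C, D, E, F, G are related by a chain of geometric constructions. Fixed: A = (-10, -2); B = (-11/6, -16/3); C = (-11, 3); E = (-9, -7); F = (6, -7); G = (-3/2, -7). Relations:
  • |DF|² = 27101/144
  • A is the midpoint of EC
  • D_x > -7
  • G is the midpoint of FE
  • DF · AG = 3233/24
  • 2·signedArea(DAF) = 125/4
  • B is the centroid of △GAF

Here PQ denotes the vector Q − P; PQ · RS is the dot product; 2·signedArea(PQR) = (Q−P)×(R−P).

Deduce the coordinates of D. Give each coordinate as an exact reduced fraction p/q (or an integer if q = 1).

D = (-77/12, -7/6)

1. D_x = -77/12  [DF · AG = 3233/24 ∩ 2·signedArea(DAF) = 125/4]
2. D_y = -7/6  [DF · AG = 3233/24 ∩ 2·signedArea(DAF) = 125/4]
   → D = (-77/12, -7/6)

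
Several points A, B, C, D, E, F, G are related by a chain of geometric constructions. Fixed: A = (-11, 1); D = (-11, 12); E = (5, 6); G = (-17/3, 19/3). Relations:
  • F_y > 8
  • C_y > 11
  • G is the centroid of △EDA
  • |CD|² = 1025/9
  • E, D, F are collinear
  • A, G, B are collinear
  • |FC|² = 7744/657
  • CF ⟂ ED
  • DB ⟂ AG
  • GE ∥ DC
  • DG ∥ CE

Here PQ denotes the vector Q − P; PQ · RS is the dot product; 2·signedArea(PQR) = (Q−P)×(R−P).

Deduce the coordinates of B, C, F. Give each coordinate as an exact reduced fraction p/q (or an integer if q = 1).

1. B_x = -11/2  [A, G, B are collinear ∩ DB ⟂ AG]
2. B_y = 13/2  [A, G, B are collinear ∩ DB ⟂ AG]
   → B = (-11/2, 13/2)
3. C_x = -1/3  [DG ∥ CE ∩ GE ∥ DC]
4. C_y = 35/3  [DG ∥ CE ∩ GE ∥ DC]
   → C = (-1/3, 35/3)
5. F_x = -337/219  [E, D, F are collinear ∩ CF ⟂ ED]
6. F_y = 617/73  [E, D, F are collinear ∩ CF ⟂ ED]
   → F = (-337/219, 617/73)

B = (-11/2, 13/2)
C = (-1/3, 35/3)
F = (-337/219, 617/73)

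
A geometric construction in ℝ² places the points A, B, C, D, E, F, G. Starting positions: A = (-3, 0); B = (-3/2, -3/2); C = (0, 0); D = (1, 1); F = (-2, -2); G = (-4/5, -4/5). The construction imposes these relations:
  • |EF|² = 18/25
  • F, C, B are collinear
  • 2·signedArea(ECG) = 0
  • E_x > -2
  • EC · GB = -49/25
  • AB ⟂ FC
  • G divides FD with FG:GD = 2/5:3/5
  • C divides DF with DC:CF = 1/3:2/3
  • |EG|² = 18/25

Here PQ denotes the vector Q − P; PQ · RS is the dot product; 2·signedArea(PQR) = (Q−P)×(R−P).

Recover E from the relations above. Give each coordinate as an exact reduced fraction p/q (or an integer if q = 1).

1. E_x = -7/5  [2·signedArea(ECG) = 0 ∩ EC · GB = -49/25]
2. E_y = -7/5  [2·signedArea(ECG) = 0 ∩ EC · GB = -49/25]
   → E = (-7/5, -7/5)

E = (-7/5, -7/5)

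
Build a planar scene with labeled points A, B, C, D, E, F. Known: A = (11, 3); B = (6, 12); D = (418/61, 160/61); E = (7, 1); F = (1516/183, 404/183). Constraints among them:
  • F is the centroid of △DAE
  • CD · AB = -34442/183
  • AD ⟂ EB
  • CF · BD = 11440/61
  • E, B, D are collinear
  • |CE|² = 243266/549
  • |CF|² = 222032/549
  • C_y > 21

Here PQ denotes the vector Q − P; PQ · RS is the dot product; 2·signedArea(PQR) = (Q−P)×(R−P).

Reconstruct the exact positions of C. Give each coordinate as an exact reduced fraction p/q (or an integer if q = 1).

1. C_x = 680/183  [CD · AB = -34442/183 ∩ CF · BD = 11440/61]
2. C_y = 3988/183  [CD · AB = -34442/183 ∩ CF · BD = 11440/61]
   → C = (680/183, 3988/183)

C = (680/183, 3988/183)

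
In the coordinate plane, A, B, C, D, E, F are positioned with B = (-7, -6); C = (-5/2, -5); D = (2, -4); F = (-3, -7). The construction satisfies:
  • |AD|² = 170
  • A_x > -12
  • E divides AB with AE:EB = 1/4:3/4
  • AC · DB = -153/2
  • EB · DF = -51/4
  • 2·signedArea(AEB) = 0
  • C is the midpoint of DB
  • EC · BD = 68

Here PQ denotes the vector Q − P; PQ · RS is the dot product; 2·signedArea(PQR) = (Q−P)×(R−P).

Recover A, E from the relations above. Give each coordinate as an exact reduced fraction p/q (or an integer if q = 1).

1. E_x = -10  [EB · DF = -51/4 ∩ EC · BD = 68]
2. E_y = -21/4  [EB · DF = -51/4 ∩ EC · BD = 68]
   → E = (-10, -21/4)
3. A_x = -11  [2·signedArea(AEB) = 0 ∩ E divides AB with AE:EB = 1/4:3/4]
4. A_y = -5  [2·signedArea(AEB) = 0 ∩ E divides AB with AE:EB = 1/4:3/4]
   → A = (-11, -5)

A = (-11, -5)
E = (-10, -21/4)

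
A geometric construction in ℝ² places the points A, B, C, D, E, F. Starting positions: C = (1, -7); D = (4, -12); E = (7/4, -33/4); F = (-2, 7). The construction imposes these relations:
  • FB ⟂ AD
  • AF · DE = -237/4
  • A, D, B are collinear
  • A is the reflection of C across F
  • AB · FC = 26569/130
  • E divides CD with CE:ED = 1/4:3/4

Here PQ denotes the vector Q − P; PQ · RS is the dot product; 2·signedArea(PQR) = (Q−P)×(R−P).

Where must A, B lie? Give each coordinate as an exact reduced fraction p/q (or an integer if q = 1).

A = (-5, 21)
B = (-161/130, 937/130)

1. A_x = -5  [A is the reflection of C across F]
2. A_y = 21  [A is the reflection of C across F]
   → A = (-5, 21)
3. B_x = -161/130  [A, D, B are collinear ∩ FB ⟂ AD]
4. B_y = 937/130  [A, D, B are collinear ∩ FB ⟂ AD]
   → B = (-161/130, 937/130)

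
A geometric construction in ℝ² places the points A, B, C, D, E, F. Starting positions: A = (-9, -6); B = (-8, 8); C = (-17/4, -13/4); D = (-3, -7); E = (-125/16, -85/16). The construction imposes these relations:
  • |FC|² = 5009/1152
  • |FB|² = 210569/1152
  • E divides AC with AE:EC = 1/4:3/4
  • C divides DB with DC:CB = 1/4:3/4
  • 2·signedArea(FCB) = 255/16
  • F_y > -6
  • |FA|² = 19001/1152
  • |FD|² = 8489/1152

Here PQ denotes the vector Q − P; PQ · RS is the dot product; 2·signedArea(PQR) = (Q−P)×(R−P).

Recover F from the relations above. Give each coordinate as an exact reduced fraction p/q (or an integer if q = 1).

F = (-241/48, -83/16)

1. F_x = -241/48  [line -45/4·x + -15/4·y + -1215/16 = 0 ∩ |FD|² = 8489/1152]
2. F_y = -83/16  [line -45/4·x + -15/4·y + -1215/16 = 0 ∩ |FD|² = 8489/1152]
   → F = (-241/48, -83/16)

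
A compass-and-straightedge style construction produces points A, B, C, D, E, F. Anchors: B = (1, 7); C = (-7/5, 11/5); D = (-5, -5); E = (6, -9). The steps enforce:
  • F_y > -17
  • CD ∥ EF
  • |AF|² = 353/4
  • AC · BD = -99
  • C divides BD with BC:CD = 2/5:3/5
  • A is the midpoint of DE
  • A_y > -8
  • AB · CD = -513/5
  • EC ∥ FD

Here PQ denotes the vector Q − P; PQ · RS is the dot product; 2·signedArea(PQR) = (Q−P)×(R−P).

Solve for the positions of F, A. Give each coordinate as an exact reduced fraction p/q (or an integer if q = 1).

1. F_x = 12/5  [EC ∥ FD ∩ CD ∥ EF]
2. F_y = -81/5  [EC ∥ FD ∩ CD ∥ EF]
   → F = (12/5, -81/5)
3. A_x = 1/2  [A is the midpoint of DE]
4. A_y = -7  [A is the midpoint of DE]
   → A = (1/2, -7)

A = (1/2, -7)
F = (12/5, -81/5)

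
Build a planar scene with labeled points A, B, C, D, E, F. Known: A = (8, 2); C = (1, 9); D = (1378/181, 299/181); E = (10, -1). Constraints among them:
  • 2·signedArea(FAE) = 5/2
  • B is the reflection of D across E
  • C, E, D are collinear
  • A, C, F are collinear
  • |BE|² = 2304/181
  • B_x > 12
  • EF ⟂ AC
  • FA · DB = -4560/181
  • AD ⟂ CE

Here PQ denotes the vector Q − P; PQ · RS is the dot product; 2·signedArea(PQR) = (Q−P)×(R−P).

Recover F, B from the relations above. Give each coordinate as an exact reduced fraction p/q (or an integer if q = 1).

B = (2242/181, -661/181)
F = (21/2, -1/2)

1. F_x = 21/2  [A, C, F are collinear ∩ EF ⟂ AC]
2. F_y = -1/2  [A, C, F are collinear ∩ EF ⟂ AC]
   → F = (21/2, -1/2)
3. B_x = 2242/181  [B is the reflection of D across E]
4. B_y = -661/181  [B is the reflection of D across E]
   → B = (2242/181, -661/181)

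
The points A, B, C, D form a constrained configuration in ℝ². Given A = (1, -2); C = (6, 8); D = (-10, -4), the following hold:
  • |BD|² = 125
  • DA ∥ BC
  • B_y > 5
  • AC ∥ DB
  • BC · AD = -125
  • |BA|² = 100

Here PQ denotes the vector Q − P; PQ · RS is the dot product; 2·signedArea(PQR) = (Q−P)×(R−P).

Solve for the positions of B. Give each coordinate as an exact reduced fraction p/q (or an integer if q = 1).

B = (-5, 6)

1. B_x = -5  [DA ∥ BC ∩ AC ∥ DB]
2. B_y = 6  [DA ∥ BC ∩ AC ∥ DB]
   → B = (-5, 6)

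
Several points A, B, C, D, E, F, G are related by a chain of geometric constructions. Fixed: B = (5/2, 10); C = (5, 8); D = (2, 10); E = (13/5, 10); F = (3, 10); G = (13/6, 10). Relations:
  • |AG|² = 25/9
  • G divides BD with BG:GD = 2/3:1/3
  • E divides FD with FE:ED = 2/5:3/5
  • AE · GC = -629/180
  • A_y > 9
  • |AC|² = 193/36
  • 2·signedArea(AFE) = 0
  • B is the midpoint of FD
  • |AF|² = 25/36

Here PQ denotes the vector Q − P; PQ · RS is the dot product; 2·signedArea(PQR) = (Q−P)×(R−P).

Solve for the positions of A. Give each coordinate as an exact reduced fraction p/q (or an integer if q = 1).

A = (23/6, 10)

1. A_x = 23/6  [2·signedArea(AFE) = 0 ∩ AE · GC = -629/180]
2. A_y = 10  [2·signedArea(AFE) = 0 ∩ AE · GC = -629/180]
   → A = (23/6, 10)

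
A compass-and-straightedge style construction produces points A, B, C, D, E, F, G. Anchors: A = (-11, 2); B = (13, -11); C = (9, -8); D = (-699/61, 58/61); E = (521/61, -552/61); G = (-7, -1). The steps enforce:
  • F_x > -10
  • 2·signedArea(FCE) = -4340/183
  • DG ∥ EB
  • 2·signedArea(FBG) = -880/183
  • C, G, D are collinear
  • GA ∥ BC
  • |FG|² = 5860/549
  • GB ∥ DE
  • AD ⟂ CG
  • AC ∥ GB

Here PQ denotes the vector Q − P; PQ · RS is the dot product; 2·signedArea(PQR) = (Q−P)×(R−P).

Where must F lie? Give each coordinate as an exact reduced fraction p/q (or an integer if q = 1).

1. F_x = -599/61  [2·signedArea(FBG) = -880/183 ∩ 2·signedArea(FCE) = -4340/183]
2. F_y = 119/183  [2·signedArea(FBG) = -880/183 ∩ 2·signedArea(FCE) = -4340/183]
   → F = (-599/61, 119/183)

F = (-599/61, 119/183)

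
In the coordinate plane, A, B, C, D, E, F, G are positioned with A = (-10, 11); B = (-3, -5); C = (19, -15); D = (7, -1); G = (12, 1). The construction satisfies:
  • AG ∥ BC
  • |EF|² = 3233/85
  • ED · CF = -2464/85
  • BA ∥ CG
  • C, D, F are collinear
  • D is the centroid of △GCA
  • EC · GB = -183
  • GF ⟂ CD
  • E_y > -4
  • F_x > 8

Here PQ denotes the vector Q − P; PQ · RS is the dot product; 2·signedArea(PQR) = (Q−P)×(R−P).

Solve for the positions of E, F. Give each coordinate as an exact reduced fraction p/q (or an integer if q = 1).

E = (2, -3)
F = (691/85, -197/85)

1. F_x = 691/85  [C, D, F are collinear ∩ GF ⟂ CD]
2. F_y = -197/85  [C, D, F are collinear ∩ GF ⟂ CD]
   → F = (691/85, -197/85)
3. E_x = 2  [EC · GB = -183 ∩ ED · CF = -2464/85]
4. E_y = -3  [EC · GB = -183 ∩ ED · CF = -2464/85]
   → E = (2, -3)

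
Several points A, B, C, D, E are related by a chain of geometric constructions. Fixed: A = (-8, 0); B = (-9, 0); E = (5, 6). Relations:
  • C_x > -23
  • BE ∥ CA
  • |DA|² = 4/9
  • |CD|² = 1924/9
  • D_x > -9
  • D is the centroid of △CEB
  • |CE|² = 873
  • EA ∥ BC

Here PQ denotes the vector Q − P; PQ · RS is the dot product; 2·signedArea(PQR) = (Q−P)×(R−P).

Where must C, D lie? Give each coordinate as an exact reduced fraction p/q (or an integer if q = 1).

1. C_x = -22  [BE ∥ CA ∩ EA ∥ BC]
2. C_y = -6  [BE ∥ CA ∩ EA ∥ BC]
   → C = (-22, -6)
3. D_x = -26/3  [D is the centroid of △CEB]
4. D_y = 0  [D is the centroid of △CEB]
   → D = (-26/3, 0)

C = (-22, -6)
D = (-26/3, 0)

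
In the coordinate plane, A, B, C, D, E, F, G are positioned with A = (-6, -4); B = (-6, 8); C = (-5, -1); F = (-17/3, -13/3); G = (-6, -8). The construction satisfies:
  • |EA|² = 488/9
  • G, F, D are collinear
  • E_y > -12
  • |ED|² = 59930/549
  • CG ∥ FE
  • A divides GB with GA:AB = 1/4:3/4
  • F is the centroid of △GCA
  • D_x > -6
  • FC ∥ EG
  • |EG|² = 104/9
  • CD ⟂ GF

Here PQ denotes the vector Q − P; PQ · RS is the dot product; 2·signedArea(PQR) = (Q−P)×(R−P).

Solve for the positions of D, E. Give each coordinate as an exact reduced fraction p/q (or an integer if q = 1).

1. D_x = -327/61  [G, F, D are collinear ∩ CD ⟂ GF]
2. D_y = -59/61  [G, F, D are collinear ∩ CD ⟂ GF]
   → D = (-327/61, -59/61)
3. E_x = -20/3  [FC ∥ EG ∩ CG ∥ FE]
4. E_y = -34/3  [FC ∥ EG ∩ CG ∥ FE]
   → E = (-20/3, -34/3)

D = (-327/61, -59/61)
E = (-20/3, -34/3)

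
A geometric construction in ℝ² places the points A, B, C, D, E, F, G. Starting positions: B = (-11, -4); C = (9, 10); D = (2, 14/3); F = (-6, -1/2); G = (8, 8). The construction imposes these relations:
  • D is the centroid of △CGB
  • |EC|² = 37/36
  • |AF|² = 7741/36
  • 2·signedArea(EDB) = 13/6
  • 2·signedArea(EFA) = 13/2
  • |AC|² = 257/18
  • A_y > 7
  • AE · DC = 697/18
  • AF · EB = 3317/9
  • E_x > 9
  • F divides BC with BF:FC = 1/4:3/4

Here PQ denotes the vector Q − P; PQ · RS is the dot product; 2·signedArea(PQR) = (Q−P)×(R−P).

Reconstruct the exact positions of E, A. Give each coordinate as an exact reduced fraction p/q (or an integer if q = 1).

A = (13/2, 43/6)
E = (10, 59/6)

1. E_x = 10  [line 26/3·x + -13·y + 247/6 = 0 ∩ |EC|² = 37/36]
2. E_y = 59/6  [line 26/3·x + -13·y + 247/6 = 0 ∩ |EC|² = 37/36]
   → E = (10, 59/6)
3. A_x = 13/2  [2·signedArea(EFA) = 13/2 ∩ AF · EB = 3317/9]
4. A_y = 43/6  [2·signedArea(EFA) = 13/2 ∩ AF · EB = 3317/9]
   → A = (13/2, 43/6)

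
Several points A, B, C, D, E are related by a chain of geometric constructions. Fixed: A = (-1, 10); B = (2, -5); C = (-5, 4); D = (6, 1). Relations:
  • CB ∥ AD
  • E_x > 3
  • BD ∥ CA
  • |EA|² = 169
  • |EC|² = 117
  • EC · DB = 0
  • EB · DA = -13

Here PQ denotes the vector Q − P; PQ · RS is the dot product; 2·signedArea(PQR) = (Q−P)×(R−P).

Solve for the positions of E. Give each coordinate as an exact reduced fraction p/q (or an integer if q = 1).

1. E_x = 4  [EC · DB = 0 ∩ EB · DA = -13]
2. E_y = -2  [EC · DB = 0 ∩ EB · DA = -13]
   → E = (4, -2)

E = (4, -2)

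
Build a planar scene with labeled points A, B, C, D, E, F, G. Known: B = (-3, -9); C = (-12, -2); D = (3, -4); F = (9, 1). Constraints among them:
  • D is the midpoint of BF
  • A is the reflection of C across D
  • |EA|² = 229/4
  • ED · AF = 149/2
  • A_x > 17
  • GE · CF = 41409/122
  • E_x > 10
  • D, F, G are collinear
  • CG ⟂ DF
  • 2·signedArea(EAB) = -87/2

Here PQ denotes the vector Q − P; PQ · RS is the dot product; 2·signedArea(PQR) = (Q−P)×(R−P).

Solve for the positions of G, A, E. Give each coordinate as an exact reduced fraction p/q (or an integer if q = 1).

1. G_x = -297/61  [D, F, G are collinear ∩ CG ⟂ DF]
2. G_y = -644/61  [D, F, G are collinear ∩ CG ⟂ DF]
   → G = (-297/61, -644/61)
3. A_x = 18  [A is the reflection of C across D]
4. A_y = -6  [A is the reflection of C across D]
   → A = (18, -6)
5. E_x = 21/2  [2·signedArea(EAB) = -87/2 ∩ GE · CF = 41409/122]
6. E_y = -5  [2·signedArea(EAB) = -87/2 ∩ GE · CF = 41409/122]
   → E = (21/2, -5)

A = (18, -6)
E = (21/2, -5)
G = (-297/61, -644/61)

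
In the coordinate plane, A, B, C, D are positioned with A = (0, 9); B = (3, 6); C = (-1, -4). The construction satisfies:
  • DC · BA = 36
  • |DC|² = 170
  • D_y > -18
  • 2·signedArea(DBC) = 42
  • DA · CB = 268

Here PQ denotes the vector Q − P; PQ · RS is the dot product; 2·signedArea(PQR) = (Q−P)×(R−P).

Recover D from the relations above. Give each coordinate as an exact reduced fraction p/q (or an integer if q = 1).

D = (-2, -17)

1. D_x = -2  [DC · BA = 36 ∩ DA · CB = 268]
2. D_y = -17  [DC · BA = 36 ∩ DA · CB = 268]
   → D = (-2, -17)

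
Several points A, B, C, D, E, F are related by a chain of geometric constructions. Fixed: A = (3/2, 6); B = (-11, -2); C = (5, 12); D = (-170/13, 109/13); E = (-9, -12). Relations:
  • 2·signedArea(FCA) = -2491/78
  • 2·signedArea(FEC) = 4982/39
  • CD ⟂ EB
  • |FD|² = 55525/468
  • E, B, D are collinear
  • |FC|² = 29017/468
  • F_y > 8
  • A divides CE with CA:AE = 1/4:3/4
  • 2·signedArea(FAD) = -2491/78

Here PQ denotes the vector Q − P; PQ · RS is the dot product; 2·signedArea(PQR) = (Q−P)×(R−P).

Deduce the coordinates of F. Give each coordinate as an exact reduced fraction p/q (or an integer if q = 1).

F = (-57/26, 343/39)

1. F_x = -57/26  [2·signedArea(FAD) = -2491/78 ∩ 2·signedArea(FCA) = -2491/78]
2. F_y = 343/39  [2·signedArea(FAD) = -2491/78 ∩ 2·signedArea(FCA) = -2491/78]
   → F = (-57/26, 343/39)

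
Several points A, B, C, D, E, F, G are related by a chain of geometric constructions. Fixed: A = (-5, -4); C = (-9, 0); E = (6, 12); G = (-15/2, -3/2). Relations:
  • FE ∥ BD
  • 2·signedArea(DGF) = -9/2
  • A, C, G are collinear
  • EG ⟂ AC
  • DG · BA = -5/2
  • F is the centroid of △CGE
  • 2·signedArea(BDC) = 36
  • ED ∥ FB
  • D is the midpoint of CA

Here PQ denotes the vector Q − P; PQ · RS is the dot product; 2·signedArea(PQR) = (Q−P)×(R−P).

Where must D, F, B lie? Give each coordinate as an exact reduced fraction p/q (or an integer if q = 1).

1. D_x = -7  [D is the midpoint of CA]
2. D_y = -2  [D is the midpoint of CA]
   → D = (-7, -2)
3. F_x = -7/2  [F is the centroid of △CGE]
4. F_y = 7/2  [F is the centroid of △CGE]
   → F = (-7/2, 7/2)
5. B_x = -33/2  [FE ∥ BD ∩ ED ∥ FB]
6. B_y = -21/2  [FE ∥ BD ∩ ED ∥ FB]
   → B = (-33/2, -21/2)

B = (-33/2, -21/2)
D = (-7, -2)
F = (-7/2, 7/2)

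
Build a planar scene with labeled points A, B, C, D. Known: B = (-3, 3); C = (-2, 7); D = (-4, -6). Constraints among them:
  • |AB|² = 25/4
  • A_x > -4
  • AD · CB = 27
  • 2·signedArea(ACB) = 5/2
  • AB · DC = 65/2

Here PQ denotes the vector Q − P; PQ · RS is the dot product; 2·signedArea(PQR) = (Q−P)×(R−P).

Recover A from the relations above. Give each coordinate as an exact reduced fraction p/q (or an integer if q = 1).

1. A_x = -3  [AB · DC = 65/2 ∩ AD · CB = 27]
2. A_y = 1/2  [AB · DC = 65/2 ∩ AD · CB = 27]
   → A = (-3, 1/2)

A = (-3, 1/2)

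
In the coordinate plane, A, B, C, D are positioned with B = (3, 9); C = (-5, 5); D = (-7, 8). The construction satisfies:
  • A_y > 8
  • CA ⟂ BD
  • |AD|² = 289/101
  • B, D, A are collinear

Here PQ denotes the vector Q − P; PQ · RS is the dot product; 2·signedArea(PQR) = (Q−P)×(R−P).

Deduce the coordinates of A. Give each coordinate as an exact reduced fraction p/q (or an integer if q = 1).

A = (-537/101, 825/101)

1. A_x = -537/101  [B, D, A are collinear ∩ CA ⟂ BD]
2. A_y = 825/101  [B, D, A are collinear ∩ CA ⟂ BD]
   → A = (-537/101, 825/101)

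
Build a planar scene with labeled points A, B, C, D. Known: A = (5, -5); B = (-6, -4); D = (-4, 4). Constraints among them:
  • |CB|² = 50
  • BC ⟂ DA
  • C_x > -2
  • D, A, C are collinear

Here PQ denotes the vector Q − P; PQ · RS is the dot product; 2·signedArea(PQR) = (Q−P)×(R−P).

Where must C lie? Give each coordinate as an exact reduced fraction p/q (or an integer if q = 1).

C = (-1, 1)

1. C_x = -1  [D, A, C are collinear ∩ BC ⟂ DA]
2. C_y = 1  [D, A, C are collinear ∩ BC ⟂ DA]
   → C = (-1, 1)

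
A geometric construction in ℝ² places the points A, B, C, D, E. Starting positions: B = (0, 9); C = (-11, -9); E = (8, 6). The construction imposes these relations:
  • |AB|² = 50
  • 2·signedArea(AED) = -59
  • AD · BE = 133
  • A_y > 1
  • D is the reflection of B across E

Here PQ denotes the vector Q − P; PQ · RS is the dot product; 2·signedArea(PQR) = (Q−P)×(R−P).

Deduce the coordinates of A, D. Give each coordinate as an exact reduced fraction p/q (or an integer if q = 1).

A = (-1, 2)
D = (16, 3)

1. D_x = 16  [D is the reflection of B across E]
2. D_y = 3  [D is the reflection of B across E]
   → D = (16, 3)
3. A_x = -1  [2·signedArea(AED) = -59 ∩ AD · BE = 133]
4. A_y = 2  [2·signedArea(AED) = -59 ∩ AD · BE = 133]
   → A = (-1, 2)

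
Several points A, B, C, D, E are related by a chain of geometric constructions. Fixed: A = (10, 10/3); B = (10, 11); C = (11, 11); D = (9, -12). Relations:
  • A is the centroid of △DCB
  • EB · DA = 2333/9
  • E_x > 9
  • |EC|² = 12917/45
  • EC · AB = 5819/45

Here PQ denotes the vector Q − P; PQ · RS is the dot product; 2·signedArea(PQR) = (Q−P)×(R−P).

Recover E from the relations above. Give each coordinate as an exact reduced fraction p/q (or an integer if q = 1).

E = (47/5, -88/15)

1. E_x = 47/5  [EB · DA = 2333/9 ∩ EC · AB = 5819/45]
2. E_y = -88/15  [EB · DA = 2333/9 ∩ EC · AB = 5819/45]
   → E = (47/5, -88/15)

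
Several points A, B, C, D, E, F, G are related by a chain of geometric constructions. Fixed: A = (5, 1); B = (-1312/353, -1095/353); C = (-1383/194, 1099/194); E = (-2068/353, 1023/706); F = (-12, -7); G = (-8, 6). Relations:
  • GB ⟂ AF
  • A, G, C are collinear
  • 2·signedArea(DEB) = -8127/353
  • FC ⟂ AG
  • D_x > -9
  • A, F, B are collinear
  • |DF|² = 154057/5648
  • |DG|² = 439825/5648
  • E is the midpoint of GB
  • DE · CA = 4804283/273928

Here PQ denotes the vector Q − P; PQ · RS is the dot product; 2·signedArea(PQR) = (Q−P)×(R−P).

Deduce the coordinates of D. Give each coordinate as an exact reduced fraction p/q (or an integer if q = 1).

D = (-3152/353, -3919/1412)

1. D_x = -3152/353  [DE · CA = 4804283/273928 ∩ 2·signedArea(DEB) = -8127/353]
2. D_y = -3919/1412  [DE · CA = 4804283/273928 ∩ 2·signedArea(DEB) = -8127/353]
   → D = (-3152/353, -3919/1412)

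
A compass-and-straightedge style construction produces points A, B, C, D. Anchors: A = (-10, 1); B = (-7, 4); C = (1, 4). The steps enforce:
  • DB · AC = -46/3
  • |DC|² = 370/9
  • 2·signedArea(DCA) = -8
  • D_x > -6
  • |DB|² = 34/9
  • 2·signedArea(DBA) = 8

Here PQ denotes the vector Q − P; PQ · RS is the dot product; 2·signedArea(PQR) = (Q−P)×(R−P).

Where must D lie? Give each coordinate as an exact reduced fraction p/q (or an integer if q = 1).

1. D_x = -16/3  [2·signedArea(DCA) = -8 ∩ 2·signedArea(DBA) = 8]
2. D_y = 3  [2·signedArea(DCA) = -8 ∩ 2·signedArea(DBA) = 8]
   → D = (-16/3, 3)

D = (-16/3, 3)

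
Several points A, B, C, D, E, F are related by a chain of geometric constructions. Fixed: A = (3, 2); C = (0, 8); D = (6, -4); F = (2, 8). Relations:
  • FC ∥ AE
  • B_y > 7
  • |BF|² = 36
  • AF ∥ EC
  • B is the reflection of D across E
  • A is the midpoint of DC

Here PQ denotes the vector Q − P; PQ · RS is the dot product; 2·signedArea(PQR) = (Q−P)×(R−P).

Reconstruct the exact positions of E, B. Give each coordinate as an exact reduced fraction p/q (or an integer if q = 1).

1. E_x = 1  [AF ∥ EC ∩ FC ∥ AE]
2. E_y = 2  [AF ∥ EC ∩ FC ∥ AE]
   → E = (1, 2)
3. B_x = -4  [B is the reflection of D across E]
4. B_y = 8  [B is the reflection of D across E]
   → B = (-4, 8)

B = (-4, 8)
E = (1, 2)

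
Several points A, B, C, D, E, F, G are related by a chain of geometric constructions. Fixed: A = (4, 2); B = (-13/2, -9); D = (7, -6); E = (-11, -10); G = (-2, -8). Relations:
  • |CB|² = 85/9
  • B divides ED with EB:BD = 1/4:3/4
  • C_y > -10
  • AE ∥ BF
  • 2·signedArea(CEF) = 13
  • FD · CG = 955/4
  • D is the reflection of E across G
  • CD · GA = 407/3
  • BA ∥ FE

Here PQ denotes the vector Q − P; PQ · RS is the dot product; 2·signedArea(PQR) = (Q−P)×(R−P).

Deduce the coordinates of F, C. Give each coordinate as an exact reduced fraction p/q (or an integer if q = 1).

C = (-19/2, -29/3)
F = (-43/2, -21)

1. F_x = -43/2  [BA ∥ FE ∩ AE ∥ BF]
2. F_y = -21  [BA ∥ FE ∩ AE ∥ BF]
   → F = (-43/2, -21)
3. C_x = -19/2  [2·signedArea(CEF) = 13 ∩ FD · CG = 955/4]
4. C_y = -29/3  [2·signedArea(CEF) = 13 ∩ FD · CG = 955/4]
   → C = (-19/2, -29/3)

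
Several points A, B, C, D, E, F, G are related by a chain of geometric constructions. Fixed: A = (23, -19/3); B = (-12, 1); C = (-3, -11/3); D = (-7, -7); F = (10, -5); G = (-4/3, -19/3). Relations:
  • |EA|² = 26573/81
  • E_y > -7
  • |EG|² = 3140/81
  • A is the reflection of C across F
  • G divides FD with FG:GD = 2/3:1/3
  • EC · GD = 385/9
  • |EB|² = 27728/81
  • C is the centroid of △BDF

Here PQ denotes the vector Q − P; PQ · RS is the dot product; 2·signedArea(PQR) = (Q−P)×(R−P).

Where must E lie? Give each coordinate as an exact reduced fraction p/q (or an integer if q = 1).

1. E_x = 44/9  [line 17/3·x + 2/3·y + -70/3 = 0 ∩ |EA|² = 26573/81]
2. E_y = -59/9  [line 17/3·x + 2/3·y + -70/3 = 0 ∩ |EA|² = 26573/81]
   → E = (44/9, -59/9)

E = (44/9, -59/9)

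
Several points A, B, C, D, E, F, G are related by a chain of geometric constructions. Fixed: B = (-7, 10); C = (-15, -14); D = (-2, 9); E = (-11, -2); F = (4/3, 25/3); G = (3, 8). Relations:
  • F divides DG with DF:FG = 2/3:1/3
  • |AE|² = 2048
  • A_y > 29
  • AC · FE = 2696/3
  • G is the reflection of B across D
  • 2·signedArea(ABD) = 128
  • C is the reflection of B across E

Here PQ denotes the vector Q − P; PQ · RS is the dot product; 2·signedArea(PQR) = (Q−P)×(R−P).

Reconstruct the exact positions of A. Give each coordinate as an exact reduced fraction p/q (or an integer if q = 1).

1. A_x = 21  [AC · FE = 2696/3 ∩ 2·signedArea(ABD) = 128]
2. A_y = 30  [AC · FE = 2696/3 ∩ 2·signedArea(ABD) = 128]
   → A = (21, 30)

A = (21, 30)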